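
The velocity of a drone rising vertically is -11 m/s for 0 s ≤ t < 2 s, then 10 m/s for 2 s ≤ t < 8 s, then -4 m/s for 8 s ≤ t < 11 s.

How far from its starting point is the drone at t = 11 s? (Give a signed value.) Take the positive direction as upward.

Displacement is the signed area under the v-t curve.
0–2 s: -11 × 2 = -22 m
2–8 s: 10 × 6 = 60 m
8–11 s: -4 × 3 = -12 m
Net displacement = 26 m

26 m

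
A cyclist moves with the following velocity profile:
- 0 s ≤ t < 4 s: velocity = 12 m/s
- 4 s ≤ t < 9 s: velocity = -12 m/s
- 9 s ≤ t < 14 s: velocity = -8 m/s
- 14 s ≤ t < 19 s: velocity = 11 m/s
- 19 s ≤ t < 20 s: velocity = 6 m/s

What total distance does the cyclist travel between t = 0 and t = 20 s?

209 m

Distance (not displacement) is the total path length: add the absolute areas under v-t.
0–4 s: |12| × 4 = 48 m
4–9 s: |-12| × 5 = 60 m
9–14 s: |-8| × 5 = 40 m
14–19 s: |11| × 5 = 55 m
19–20 s: |6| × 1 = 6 m
Total distance = 209 m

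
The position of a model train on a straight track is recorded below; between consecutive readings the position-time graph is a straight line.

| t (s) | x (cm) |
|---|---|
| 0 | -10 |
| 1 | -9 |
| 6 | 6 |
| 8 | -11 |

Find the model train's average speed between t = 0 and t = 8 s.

Average speed = (total path length)/(elapsed time); on a piecewise-linear x-t graph the path length is Σ|Δx|.
0–1 s: |Δx| = |-9 − -10| = 1 cm
1–6 s: |Δx| = |6 − -9| = 15 cm
6–8 s: |Δx| = |-11 − 6| = 17 cm
Total path = 33 cm; average speed = 33/8 = 4.125 cm/s.

4.125 cm/s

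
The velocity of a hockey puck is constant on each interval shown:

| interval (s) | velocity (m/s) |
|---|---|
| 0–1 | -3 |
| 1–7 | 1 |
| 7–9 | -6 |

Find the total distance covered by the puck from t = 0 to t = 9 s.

Total distance travelled is ∫|v| dt — sum the magnitudes of each area piece.
0–1 s: |-3| × 1 = 3 m
1–7 s: |1| × 6 = 6 m
7–9 s: |-6| × 2 = 12 m
Total distance = 21 m

21 m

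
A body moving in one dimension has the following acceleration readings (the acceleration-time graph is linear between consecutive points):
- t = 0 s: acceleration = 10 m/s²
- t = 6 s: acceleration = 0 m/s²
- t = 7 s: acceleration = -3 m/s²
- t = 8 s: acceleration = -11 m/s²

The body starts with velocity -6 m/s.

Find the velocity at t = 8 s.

15.5 m/s

Δv equals the area under the a-t graph; then v = v₀ + Δv.
0–6 s: ½(10 + 0)(6) = 30 m/s
6–7 s: ½(0 + -3)(1) = -1.5 m/s
7–8 s: ½(-3 + -11)(1) = -7 m/s
Δv = 21.5 m/s, so v(8) = -6 + (21.5) = 15.5 m/s.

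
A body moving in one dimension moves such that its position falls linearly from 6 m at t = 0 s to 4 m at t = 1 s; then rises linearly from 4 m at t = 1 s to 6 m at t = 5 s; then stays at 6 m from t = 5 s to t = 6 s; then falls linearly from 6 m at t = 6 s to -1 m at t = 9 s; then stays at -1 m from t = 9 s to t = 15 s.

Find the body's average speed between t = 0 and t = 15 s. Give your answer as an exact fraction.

11/15 m/s

Average speed = (total path length)/(elapsed time); on a piecewise-linear x-t graph the path length is Σ|Δx|.
0–1 s: |Δx| = |4 − 6| = 2 m
1–5 s: |Δx| = |6 − 4| = 2 m
5–6 s: |Δx| = |6 − 6| = 0 m
6–9 s: |Δx| = |-1 − 6| = 7 m
9–15 s: |Δx| = |-1 − -1| = 0 m
Total path = 11 m; average speed = 11/15 = 11/15 m/s.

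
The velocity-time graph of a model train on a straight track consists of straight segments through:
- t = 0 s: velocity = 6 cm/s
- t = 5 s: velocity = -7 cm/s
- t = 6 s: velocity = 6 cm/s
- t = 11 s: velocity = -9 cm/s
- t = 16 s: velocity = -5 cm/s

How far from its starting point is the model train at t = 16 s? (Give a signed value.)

Displacement is the signed area under the v-t curve.
0–5 s: ½(6 + -7)(5) = -2.5 cm
5–6 s: ½(-7 + 6)(1) = -0.5 cm
6–11 s: ½(6 + -9)(5) = -7.5 cm
11–16 s: ½(-9 + -5)(5) = -35 cm
Net displacement = -45.5 cm

-45.5 cm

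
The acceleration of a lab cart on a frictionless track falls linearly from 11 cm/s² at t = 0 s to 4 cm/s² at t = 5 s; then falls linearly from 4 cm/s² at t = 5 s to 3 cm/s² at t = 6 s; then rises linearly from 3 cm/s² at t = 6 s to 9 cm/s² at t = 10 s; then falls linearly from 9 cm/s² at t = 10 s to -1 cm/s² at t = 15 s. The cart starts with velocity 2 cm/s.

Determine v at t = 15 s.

87 cm/s

Δv equals the area under the a-t graph; then v = v₀ + Δv.
0–5 s: ½(11 + 4)(5) = 37.5 cm/s
5–6 s: ½(4 + 3)(1) = 3.5 cm/s
6–10 s: ½(3 + 9)(4) = 24 cm/s
10–15 s: ½(9 + -1)(5) = 20 cm/s
Δv = 85 cm/s, so v(15) = 2 + (85) = 87 cm/s.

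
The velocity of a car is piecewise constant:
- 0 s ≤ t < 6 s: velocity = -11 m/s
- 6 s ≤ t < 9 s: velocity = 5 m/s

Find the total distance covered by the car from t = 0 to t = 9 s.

81 m

Total distance travelled is ∫|v| dt — sum the magnitudes of each area piece.
0–6 s: |-11| × 6 = 66 m
6–9 s: |5| × 3 = 15 m
Total distance = 81 m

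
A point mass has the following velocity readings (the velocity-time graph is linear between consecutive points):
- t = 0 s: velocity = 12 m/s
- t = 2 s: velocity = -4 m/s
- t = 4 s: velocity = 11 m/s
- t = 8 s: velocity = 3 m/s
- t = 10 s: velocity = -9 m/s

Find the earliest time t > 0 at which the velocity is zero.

v changes sign on 0–2 s (from 12 to -4); the graph is linear there, so v = 0 at t = 0 + (-12)·(2 − 0)/(-4 − 12) = 1.5 s.

t = 1.5 s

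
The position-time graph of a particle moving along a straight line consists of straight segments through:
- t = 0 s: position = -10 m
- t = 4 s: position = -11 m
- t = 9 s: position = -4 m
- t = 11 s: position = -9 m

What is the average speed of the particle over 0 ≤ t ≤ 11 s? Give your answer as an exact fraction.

13/11 m/s

Average speed = (total path length)/(elapsed time); on a piecewise-linear x-t graph the path length is Σ|Δx|.
0–4 s: |Δx| = |-11 − -10| = 1 m
4–9 s: |Δx| = |-4 − -11| = 7 m
9–11 s: |Δx| = |-9 − -4| = 5 m
Total path = 13 m; average speed = 13/11 = 13/11 m/s.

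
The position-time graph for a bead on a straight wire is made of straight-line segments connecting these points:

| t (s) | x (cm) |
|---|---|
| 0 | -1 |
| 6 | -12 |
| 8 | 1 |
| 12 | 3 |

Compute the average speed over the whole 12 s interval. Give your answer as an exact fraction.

13/6 cm/s

Average speed = (total path length)/(elapsed time); on a piecewise-linear x-t graph the path length is Σ|Δx|.
0–6 s: |Δx| = |-12 − -1| = 11 cm
6–8 s: |Δx| = |1 − -12| = 13 cm
8–12 s: |Δx| = |3 − 1| = 2 cm
Total path = 26 cm; average speed = 26/12 = 13/6 cm/s.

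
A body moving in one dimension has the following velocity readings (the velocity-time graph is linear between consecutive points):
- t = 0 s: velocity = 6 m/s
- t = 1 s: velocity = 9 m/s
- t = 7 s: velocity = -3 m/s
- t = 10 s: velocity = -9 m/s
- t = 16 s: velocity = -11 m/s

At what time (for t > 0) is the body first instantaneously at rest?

t = 5.5 s

v changes sign on 1–7 s (from 9 to -3); the graph is linear there, so v = 0 at t = 1 + (-9)·(7 − 1)/(-3 − 9) = 5.5 s.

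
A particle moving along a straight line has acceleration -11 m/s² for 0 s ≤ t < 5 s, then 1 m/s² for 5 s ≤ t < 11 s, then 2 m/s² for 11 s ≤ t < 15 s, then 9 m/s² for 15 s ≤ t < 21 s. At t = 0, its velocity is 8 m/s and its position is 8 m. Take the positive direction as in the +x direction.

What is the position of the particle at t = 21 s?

-537.5 m

On each constant-a segment, Δv = aΔt and Δx = v₀Δt + ½aΔt²; chain segment to segment.
0–5 s: v starts 8 m/s; Δx = 8·5 + ½·-11·5² = -97.5 m; v ends -47 m/s.
5–11 s: v starts -47 m/s; Δx = -47·6 + ½·1·6² = -264 m; v ends -41 m/s.
11–15 s: v starts -41 m/s; Δx = -41·4 + ½·2·4² = -148 m; v ends -33 m/s.
15–21 s: v starts -33 m/s; Δx = -33·6 + ½·9·6² = -36 m; v ends 21 m/s.
x(21) = 8 + Σ Δx = -537.5 m.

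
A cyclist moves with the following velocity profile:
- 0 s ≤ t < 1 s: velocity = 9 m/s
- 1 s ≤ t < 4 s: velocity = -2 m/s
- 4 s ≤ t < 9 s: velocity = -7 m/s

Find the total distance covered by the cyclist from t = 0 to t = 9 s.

50 m

Total distance travelled is ∫|v| dt — sum the magnitudes of each area piece.
0–1 s: |9| × 1 = 9 m
1–4 s: |-2| × 3 = 6 m
4–9 s: |-7| × 5 = 35 m
Total distance = 50 m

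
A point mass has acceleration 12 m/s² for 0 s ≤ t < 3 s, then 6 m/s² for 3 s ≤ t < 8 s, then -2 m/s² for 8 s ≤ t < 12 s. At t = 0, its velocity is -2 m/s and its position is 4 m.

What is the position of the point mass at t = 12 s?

537 m

On each constant-a segment, Δv = aΔt and Δx = v₀Δt + ½aΔt²; chain segment to segment.
0–3 s: v starts -2 m/s; Δx = -2·3 + ½·12·3² = 48 m; v ends 34 m/s.
3–8 s: v starts 34 m/s; Δx = 34·5 + ½·6·5² = 245 m; v ends 64 m/s.
8–12 s: v starts 64 m/s; Δx = 64·4 + ½·-2·4² = 240 m; v ends 56 m/s.
x(12) = 4 + Σ Δx = 537 m.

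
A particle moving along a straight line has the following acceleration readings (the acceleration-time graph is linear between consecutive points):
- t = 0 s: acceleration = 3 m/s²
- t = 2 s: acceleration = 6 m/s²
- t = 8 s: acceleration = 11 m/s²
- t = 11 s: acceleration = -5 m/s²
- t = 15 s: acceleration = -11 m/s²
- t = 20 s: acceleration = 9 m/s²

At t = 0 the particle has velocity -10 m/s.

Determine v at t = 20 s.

22 m/s

Δv equals the area under the a-t graph; then v = v₀ + Δv.
0–2 s: ½(3 + 6)(2) = 9 m/s
2–8 s: ½(6 + 11)(6) = 51 m/s
8–11 s: ½(11 + -5)(3) = 9 m/s
11–15 s: ½(-5 + -11)(4) = -32 m/s
15–20 s: ½(-11 + 9)(5) = -5 m/s
Δv = 32 m/s, so v(20) = -10 + (32) = 22 m/s.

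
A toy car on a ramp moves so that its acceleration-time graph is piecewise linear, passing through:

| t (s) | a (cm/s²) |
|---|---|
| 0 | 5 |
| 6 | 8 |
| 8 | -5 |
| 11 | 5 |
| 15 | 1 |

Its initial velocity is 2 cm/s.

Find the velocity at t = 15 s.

Δv equals the area under the a-t graph; then v = v₀ + Δv.
0–6 s: ½(5 + 8)(6) = 39 cm/s
6–8 s: ½(8 + -5)(2) = 3 cm/s
8–11 s: ½(-5 + 5)(3) = 0 cm/s
11–15 s: ½(5 + 1)(4) = 12 cm/s
Δv = 54 cm/s, so v(15) = 2 + (54) = 56 cm/s.

56 cm/s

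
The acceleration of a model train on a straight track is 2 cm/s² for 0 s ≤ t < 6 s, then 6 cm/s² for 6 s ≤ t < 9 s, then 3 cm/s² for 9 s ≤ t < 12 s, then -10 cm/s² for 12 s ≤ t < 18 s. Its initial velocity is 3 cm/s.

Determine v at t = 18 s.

Δv equals the area under the a-t graph; then v = v₀ + Δv.
0–6 s: 2 × 6 = 12 cm/s
6–9 s: 6 × 3 = 18 cm/s
9–12 s: 3 × 3 = 9 cm/s
12–18 s: -10 × 6 = -60 cm/s
Δv = -21 cm/s, so v(18) = 3 + (-21) = -18 cm/s.

-18 cm/s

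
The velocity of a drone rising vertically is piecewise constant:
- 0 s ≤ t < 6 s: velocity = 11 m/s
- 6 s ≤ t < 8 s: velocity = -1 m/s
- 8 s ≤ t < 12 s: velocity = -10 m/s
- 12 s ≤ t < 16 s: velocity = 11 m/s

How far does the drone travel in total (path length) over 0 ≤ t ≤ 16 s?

Distance (not displacement) is the total path length: add the absolute areas under v-t.
0–6 s: |11| × 6 = 66 m
6–8 s: |-1| × 2 = 2 m
8–12 s: |-10| × 4 = 40 m
12–16 s: |11| × 4 = 44 m
Total distance = 152 m

152 m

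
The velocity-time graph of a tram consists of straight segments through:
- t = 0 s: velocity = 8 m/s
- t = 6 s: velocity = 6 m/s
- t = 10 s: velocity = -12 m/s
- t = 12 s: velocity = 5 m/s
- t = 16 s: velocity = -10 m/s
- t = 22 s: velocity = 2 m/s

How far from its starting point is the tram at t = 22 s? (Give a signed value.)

Displacement is the signed area under the v-t curve.
0–6 s: ½(8 + 6)(6) = 42 m
6–10 s: ½(6 + -12)(4) = -12 m
10–12 s: ½(-12 + 5)(2) = -7 m
12–16 s: ½(5 + -10)(4) = -10 m
16–22 s: ½(-10 + 2)(6) = -24 m
Net displacement = -11 m

-11 m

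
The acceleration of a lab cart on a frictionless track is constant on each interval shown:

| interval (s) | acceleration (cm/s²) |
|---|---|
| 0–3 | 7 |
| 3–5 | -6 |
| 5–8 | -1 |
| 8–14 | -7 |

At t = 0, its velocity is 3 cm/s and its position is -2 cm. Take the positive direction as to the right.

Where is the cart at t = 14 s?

34 cm

On each constant-a segment, Δv = aΔt and Δx = v₀Δt + ½aΔt²; chain segment to segment.
0–3 s: v starts 3 cm/s; Δx = 3·3 + ½·7·3² = 40.5 cm; v ends 24 cm/s.
3–5 s: v starts 24 cm/s; Δx = 24·2 + ½·-6·2² = 36 cm; v ends 12 cm/s.
5–8 s: v starts 12 cm/s; Δx = 12·3 + ½·-1·3² = 31.5 cm; v ends 9 cm/s.
8–14 s: v starts 9 cm/s; Δx = 9·6 + ½·-7·6² = -72 cm; v ends -33 cm/s.
x(14) = -2 + Σ Δx = 34 cm.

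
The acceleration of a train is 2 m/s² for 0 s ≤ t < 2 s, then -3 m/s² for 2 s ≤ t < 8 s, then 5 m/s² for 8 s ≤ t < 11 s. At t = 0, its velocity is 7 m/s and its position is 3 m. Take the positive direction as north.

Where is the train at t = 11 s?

34.5 m

On each constant-a segment, Δv = aΔt and Δx = v₀Δt + ½aΔt²; chain segment to segment.
0–2 s: v starts 7 m/s; Δx = 7·2 + ½·2·2² = 18 m; v ends 11 m/s.
2–8 s: v starts 11 m/s; Δx = 11·6 + ½·-3·6² = 12 m; v ends -7 m/s.
8–11 s: v starts -7 m/s; Δx = -7·3 + ½·5·3² = 1.5 m; v ends 8 m/s.
x(11) = 3 + Σ Δx = 34.5 m.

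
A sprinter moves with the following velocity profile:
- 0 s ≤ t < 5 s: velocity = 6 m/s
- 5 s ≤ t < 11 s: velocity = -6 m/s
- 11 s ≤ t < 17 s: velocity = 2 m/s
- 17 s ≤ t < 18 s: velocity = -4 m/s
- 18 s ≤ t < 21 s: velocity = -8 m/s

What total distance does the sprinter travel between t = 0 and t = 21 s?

106 m

Total distance travelled is ∫|v| dt — sum the magnitudes of each area piece.
0–5 s: |6| × 5 = 30 m
5–11 s: |-6| × 6 = 36 m
11–17 s: |2| × 6 = 12 m
17–18 s: |-4| × 1 = 4 m
18–21 s: |-8| × 3 = 24 m
Total distance = 106 m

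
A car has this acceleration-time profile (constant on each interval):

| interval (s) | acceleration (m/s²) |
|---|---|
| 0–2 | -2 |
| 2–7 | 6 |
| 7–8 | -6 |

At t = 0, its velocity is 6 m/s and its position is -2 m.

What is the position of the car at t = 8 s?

On each constant-a segment, Δv = aΔt and Δx = v₀Δt + ½aΔt²; chain segment to segment.
0–2 s: v starts 6 m/s; Δx = 6·2 + ½·-2·2² = 8 m; v ends 2 m/s.
2–7 s: v starts 2 m/s; Δx = 2·5 + ½·6·5² = 85 m; v ends 32 m/s.
7–8 s: v starts 32 m/s; Δx = 32·1 + ½·-6·1² = 29 m; v ends 26 m/s.
x(8) = -2 + Σ Δx = 120 m.

120 m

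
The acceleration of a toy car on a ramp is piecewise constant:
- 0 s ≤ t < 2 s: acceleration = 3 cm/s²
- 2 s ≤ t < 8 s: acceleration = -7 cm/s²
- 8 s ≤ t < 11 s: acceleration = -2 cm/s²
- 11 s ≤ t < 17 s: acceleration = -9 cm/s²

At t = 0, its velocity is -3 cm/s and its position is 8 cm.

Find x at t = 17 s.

-658 cm

On each constant-a segment, Δv = aΔt and Δx = v₀Δt + ½aΔt²; chain segment to segment.
0–2 s: v starts -3 cm/s; Δx = -3·2 + ½·3·2² = 0 cm; v ends 3 cm/s.
2–8 s: v starts 3 cm/s; Δx = 3·6 + ½·-7·6² = -108 cm; v ends -39 cm/s.
8–11 s: v starts -39 cm/s; Δx = -39·3 + ½·-2·3² = -126 cm; v ends -45 cm/s.
11–17 s: v starts -45 cm/s; Δx = -45·6 + ½·-9·6² = -432 cm; v ends -99 cm/s.
x(17) = 8 + Σ Δx = -658 cm.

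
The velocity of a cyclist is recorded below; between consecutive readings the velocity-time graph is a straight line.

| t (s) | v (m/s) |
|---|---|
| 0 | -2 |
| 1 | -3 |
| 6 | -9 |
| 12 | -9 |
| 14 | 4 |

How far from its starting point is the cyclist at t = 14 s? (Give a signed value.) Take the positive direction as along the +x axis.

-91.5 m

Net displacement equals the area under the velocity-time graph (areas below the axis count negative).
0–1 s: ½(-2 + -3)(1) = -2.5 m
1–6 s: ½(-3 + -9)(5) = -30 m
6–12 s: -9 × 6 = -54 m
12–14 s: ½(-9 + 4)(2) = -5 m
Net displacement = -91.5 m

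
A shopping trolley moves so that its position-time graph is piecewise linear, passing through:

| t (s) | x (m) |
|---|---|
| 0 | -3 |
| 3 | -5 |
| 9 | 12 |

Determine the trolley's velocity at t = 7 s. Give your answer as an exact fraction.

Velocity is the slope of the x-t graph on 3–9 s: (12 − -5)/(9 − 3) = 17/6 m/s.

17/6 m/s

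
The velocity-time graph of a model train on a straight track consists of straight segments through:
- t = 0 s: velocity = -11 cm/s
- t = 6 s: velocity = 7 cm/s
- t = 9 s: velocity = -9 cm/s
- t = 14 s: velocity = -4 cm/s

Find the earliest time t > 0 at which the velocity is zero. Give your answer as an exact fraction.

v changes sign on 0–6 s (from -11 to 7); the graph is linear there, so v = 0 at t = 0 + (11)·(6 − 0)/(7 − -11) = 11/3 s.

t = 11/3 s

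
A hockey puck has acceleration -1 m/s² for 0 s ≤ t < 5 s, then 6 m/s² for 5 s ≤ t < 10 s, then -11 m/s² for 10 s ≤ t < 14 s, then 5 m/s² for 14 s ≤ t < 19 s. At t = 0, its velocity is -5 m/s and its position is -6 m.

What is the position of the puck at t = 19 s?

-84 m

On each constant-a segment, Δv = aΔt and Δx = v₀Δt + ½aΔt²; chain segment to segment.
0–5 s: v starts -5 m/s; Δx = -5·5 + ½·-1·5² = -37.5 m; v ends -10 m/s.
5–10 s: v starts -10 m/s; Δx = -10·5 + ½·6·5² = 25 m; v ends 20 m/s.
10–14 s: v starts 20 m/s; Δx = 20·4 + ½·-11·4² = -8 m; v ends -24 m/s.
14–19 s: v starts -24 m/s; Δx = -24·5 + ½·5·5² = -57.5 m; v ends 1 m/s.
x(19) = -6 + Σ Δx = -84 m.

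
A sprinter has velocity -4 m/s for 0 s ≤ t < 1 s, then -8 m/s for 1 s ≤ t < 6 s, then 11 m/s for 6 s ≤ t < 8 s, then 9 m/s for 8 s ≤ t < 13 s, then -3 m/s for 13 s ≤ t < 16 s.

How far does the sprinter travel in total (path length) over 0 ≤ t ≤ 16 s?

120 m

Total distance travelled is ∫|v| dt — sum the magnitudes of each area piece.
0–1 s: |-4| × 1 = 4 m
1–6 s: |-8| × 5 = 40 m
6–8 s: |11| × 2 = 22 m
8–13 s: |9| × 5 = 45 m
13–16 s: |-3| × 3 = 9 m
Total distance = 120 m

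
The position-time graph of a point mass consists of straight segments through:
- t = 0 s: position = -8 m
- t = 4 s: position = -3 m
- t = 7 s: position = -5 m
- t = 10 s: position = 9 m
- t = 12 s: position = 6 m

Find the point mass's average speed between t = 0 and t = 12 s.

2 m/s

Average speed = (total path length)/(elapsed time); on a piecewise-linear x-t graph the path length is Σ|Δx|.
0–4 s: |Δx| = |-3 − -8| = 5 m
4–7 s: |Δx| = |-5 − -3| = 2 m
7–10 s: |Δx| = |9 − -5| = 14 m
10–12 s: |Δx| = |6 − 9| = 3 m
Total path = 24 m; average speed = 24/12 = 2 m/s.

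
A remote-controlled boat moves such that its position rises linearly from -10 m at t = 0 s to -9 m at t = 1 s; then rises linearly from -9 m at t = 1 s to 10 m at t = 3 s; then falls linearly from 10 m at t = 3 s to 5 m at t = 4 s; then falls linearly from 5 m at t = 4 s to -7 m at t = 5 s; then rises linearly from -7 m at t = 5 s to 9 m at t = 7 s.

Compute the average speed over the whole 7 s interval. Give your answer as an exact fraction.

53/7 m/s

Average speed = (total path length)/(elapsed time); on a piecewise-linear x-t graph the path length is Σ|Δx|.
0–1 s: |Δx| = |-9 − -10| = 1 m
1–3 s: |Δx| = |10 − -9| = 19 m
3–4 s: |Δx| = |5 − 10| = 5 m
4–5 s: |Δx| = |-7 − 5| = 12 m
5–7 s: |Δx| = |9 − -7| = 16 m
Total path = 53 m; average speed = 53/7 = 53/7 m/s.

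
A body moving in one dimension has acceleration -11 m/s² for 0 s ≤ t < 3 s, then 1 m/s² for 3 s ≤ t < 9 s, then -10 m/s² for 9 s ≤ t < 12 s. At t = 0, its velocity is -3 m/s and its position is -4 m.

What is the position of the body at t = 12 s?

-395.5 m

On each constant-a segment, Δv = aΔt and Δx = v₀Δt + ½aΔt²; chain segment to segment.
0–3 s: v starts -3 m/s; Δx = -3·3 + ½·-11·3² = -58.5 m; v ends -36 m/s.
3–9 s: v starts -36 m/s; Δx = -36·6 + ½·1·6² = -198 m; v ends -30 m/s.
9–12 s: v starts -30 m/s; Δx = -30·3 + ½·-10·3² = -135 m; v ends -60 m/s.
x(12) = -4 + Σ Δx = -395.5 m.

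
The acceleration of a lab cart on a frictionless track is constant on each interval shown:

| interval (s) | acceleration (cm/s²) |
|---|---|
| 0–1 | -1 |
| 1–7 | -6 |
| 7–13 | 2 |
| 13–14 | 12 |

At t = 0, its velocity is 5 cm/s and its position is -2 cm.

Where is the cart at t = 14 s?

On each constant-a segment, Δv = aΔt and Δx = v₀Δt + ½aΔt²; chain segment to segment.
0–1 s: v starts 5 cm/s; Δx = 5·1 + ½·-1·1² = 4.5 cm; v ends 4 cm/s.
1–7 s: v starts 4 cm/s; Δx = 4·6 + ½·-6·6² = -84 cm; v ends -32 cm/s.
7–13 s: v starts -32 cm/s; Δx = -32·6 + ½·2·6² = -156 cm; v ends -20 cm/s.
13–14 s: v starts -20 cm/s; Δx = -20·1 + ½·12·1² = -14 cm; v ends -8 cm/s.
x(14) = -2 + Σ Δx = -251.5 cm.

-251.5 cm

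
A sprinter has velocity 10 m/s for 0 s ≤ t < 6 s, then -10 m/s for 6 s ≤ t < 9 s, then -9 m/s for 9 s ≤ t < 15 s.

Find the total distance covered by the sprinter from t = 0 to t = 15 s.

144 m

Distance (not displacement) is the total path length: add the absolute areas under v-t.
0–6 s: |10| × 6 = 60 m
6–9 s: |-10| × 3 = 30 m
9–15 s: |-9| × 6 = 54 m
Total distance = 144 m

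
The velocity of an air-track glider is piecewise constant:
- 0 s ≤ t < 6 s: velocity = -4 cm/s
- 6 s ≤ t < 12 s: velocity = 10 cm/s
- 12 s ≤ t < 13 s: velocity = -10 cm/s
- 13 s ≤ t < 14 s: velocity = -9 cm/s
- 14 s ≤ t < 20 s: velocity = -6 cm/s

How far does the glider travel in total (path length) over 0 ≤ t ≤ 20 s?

139 cm

Distance (not displacement) is the total path length: add the absolute areas under v-t.
0–6 s: |-4| × 6 = 24 cm
6–12 s: |10| × 6 = 60 cm
12–13 s: |-10| × 1 = 10 cm
13–14 s: |-9| × 1 = 9 cm
14–20 s: |-6| × 6 = 36 cm
Total distance = 139 cm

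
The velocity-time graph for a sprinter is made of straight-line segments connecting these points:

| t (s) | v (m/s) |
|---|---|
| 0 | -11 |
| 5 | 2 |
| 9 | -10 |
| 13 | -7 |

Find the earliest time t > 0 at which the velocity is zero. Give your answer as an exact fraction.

t = 55/13 s

v changes sign on 0–5 s (from -11 to 2); the graph is linear there, so v = 0 at t = 0 + (11)·(5 − 0)/(2 − -11) = 55/13 s.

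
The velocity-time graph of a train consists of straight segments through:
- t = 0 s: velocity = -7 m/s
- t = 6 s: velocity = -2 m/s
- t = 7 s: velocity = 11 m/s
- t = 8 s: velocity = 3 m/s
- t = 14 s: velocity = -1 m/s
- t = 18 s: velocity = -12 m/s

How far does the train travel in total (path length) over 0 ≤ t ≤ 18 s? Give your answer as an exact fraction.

940/13 m

Total distance travelled is ∫|v| dt — sum the magnitudes of each area piece.
0–6 s: |½(-7 + -2)(6)| = 27 m
6–7 s: v = 0 at t = 80/13 s; triangle areas 2/13 + 121/26 = 125/26 m
7–8 s: |½(11 + 3)(1)| = 7 m
8–14 s: v = 0 at t = 12.5 s; triangle areas 6.75 + 0.75 = 7.5 m
14–18 s: |½(-1 + -12)(4)| = 26 m
Total distance = 940/13 m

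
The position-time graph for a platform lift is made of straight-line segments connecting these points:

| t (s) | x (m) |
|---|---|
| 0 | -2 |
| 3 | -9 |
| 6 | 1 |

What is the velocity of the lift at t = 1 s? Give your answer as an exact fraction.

Velocity is the slope of the x-t graph on 0–3 s: (-9 − -2)/(3 − 0) = -7/3 m/s.

-7/3 m/s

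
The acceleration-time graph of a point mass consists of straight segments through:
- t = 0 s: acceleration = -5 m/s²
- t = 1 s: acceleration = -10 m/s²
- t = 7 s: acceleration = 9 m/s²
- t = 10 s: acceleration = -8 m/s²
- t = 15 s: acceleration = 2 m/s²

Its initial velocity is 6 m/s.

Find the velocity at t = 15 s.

-18 m/s

Δv equals the area under the a-t graph; then v = v₀ + Δv.
0–1 s: ½(-5 + -10)(1) = -7.5 m/s
1–7 s: ½(-10 + 9)(6) = -3 m/s
7–10 s: ½(9 + -8)(3) = 1.5 m/s
10–15 s: ½(-8 + 2)(5) = -15 m/s
Δv = -24 m/s, so v(15) = 6 + (-24) = -18 m/s.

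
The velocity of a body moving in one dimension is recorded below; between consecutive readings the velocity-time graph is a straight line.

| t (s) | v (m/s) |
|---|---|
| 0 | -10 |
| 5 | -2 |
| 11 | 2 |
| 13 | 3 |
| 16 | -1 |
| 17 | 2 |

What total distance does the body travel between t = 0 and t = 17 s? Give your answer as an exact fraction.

547/12 m

Total distance travelled is ∫|v| dt — sum the magnitudes of each area piece.
0–5 s: |½(-10 + -2)(5)| = 30 m
5–11 s: v = 0 at t = 8 s; triangle areas 3 + 3 = 6 m
11–13 s: |½(2 + 3)(2)| = 5 m
13–16 s: v = 0 at t = 15.25 s; triangle areas 3.375 + 0.375 = 3.75 m
16–17 s: v = 0 at t = 49/3 s; triangle areas 1/6 + 2/3 = 5/6 m
Total distance = 547/12 m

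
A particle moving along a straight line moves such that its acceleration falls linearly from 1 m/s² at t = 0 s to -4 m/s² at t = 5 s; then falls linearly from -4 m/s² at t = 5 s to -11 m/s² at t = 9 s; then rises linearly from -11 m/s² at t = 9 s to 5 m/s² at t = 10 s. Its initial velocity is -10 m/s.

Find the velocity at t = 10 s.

Δv equals the area under the a-t graph; then v = v₀ + Δv.
0–5 s: ½(1 + -4)(5) = -7.5 m/s
5–9 s: ½(-4 + -11)(4) = -30 m/s
9–10 s: ½(-11 + 5)(1) = -3 m/s
Δv = -40.5 m/s, so v(10) = -10 + (-40.5) = -50.5 m/s.

-50.5 m/s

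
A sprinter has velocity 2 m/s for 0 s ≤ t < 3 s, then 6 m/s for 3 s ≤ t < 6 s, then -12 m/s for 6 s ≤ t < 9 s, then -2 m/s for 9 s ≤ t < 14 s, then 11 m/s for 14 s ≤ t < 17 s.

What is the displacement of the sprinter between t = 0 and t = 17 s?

11 m

Net displacement equals the area under the velocity-time graph (areas below the axis count negative).
0–3 s: 2 × 3 = 6 m
3–6 s: 6 × 3 = 18 m
6–9 s: -12 × 3 = -36 m
9–14 s: -2 × 5 = -10 m
14–17 s: 11 × 3 = 33 m
Net displacement = 11 m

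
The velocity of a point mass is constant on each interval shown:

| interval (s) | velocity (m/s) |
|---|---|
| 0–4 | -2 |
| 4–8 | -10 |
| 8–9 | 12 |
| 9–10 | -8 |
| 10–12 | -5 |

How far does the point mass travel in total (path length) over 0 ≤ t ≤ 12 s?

Total distance travelled is ∫|v| dt — sum the magnitudes of each area piece.
0–4 s: |-2| × 4 = 8 m
4–8 s: |-10| × 4 = 40 m
8–9 s: |12| × 1 = 12 m
9–10 s: |-8| × 1 = 8 m
10–12 s: |-5| × 2 = 10 m
Total distance = 78 m

78 m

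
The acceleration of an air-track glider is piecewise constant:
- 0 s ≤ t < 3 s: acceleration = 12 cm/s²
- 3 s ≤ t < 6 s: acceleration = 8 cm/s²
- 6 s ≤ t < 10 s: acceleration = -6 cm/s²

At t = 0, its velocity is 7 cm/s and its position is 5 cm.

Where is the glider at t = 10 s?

465 cm

On each constant-a segment, Δv = aΔt and Δx = v₀Δt + ½aΔt²; chain segment to segment.
0–3 s: v starts 7 cm/s; Δx = 7·3 + ½·12·3² = 75 cm; v ends 43 cm/s.
3–6 s: v starts 43 cm/s; Δx = 43·3 + ½·8·3² = 165 cm; v ends 67 cm/s.
6–10 s: v starts 67 cm/s; Δx = 67·4 + ½·-6·4² = 220 cm; v ends 43 cm/s.
x(10) = 5 + Σ Δx = 465 cm.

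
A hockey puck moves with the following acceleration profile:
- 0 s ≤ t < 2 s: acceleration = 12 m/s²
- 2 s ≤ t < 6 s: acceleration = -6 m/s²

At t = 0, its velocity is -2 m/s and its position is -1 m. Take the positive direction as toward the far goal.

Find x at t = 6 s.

59 m

On each constant-a segment, Δv = aΔt and Δx = v₀Δt + ½aΔt²; chain segment to segment.
0–2 s: v starts -2 m/s; Δx = -2·2 + ½·12·2² = 20 m; v ends 22 m/s.
2–6 s: v starts 22 m/s; Δx = 22·4 + ½·-6·4² = 40 m; v ends -2 m/s.
x(6) = -1 + Σ Δx = 59 m.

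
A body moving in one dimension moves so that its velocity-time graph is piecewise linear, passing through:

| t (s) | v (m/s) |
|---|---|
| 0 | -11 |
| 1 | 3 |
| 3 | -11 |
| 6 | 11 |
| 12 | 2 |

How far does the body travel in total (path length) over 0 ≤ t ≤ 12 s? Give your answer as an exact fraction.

Total distance travelled is ∫|v| dt — sum the magnitudes of each area piece.
0–1 s: v = 0 at t = 11/14 s; triangle areas 121/28 + 9/28 = 65/14 m
1–3 s: v = 0 at t = 10/7 s; triangle areas 9/14 + 121/14 = 65/7 m
3–6 s: v = 0 at t = 4.5 s; triangle areas 8.25 + 8.25 = 16.5 m
6–12 s: |½(11 + 2)(6)| = 39 m
Total distance = 486/7 m

486/7 m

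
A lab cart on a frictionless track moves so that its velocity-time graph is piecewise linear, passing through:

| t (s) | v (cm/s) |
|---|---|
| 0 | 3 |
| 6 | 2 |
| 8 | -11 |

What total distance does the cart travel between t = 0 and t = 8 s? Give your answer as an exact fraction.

320/13 cm

Distance (not displacement) is the total path length: add the absolute areas under v-t.
0–6 s: |½(3 + 2)(6)| = 15 cm
6–8 s: v = 0 at t = 82/13 s; triangle areas 4/13 + 121/13 = 125/13 cm
Total distance = 320/13 cm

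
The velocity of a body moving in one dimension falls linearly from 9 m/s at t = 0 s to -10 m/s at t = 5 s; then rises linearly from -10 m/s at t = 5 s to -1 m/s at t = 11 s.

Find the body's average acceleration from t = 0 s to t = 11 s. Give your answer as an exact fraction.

-10/11 m/s²

Average acceleration = Δv/Δt = (-1 − 9)/(11 − 0) = -10/11 m/s².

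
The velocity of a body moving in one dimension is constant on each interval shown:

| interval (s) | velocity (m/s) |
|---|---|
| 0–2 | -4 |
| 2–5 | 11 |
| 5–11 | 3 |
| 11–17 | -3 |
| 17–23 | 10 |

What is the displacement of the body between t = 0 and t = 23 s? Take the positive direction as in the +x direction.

Net displacement equals the area under the velocity-time graph (areas below the axis count negative).
0–2 s: -4 × 2 = -8 m
2–5 s: 11 × 3 = 33 m
5–11 s: 3 × 6 = 18 m
11–17 s: -3 × 6 = -18 m
17–23 s: 10 × 6 = 60 m
Net displacement = 85 m

85 m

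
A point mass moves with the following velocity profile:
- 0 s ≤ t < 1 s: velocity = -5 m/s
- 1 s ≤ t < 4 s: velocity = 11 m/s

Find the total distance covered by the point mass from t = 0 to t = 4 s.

Total distance travelled is ∫|v| dt — sum the magnitudes of each area piece.
0–1 s: |-5| × 1 = 5 m
1–4 s: |11| × 3 = 33 m
Total distance = 38 m

38 m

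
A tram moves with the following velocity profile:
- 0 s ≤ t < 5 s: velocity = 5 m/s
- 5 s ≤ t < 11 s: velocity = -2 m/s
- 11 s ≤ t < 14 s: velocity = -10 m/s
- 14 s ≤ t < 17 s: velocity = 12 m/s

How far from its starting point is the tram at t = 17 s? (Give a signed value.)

19 m

Displacement is the signed area under the v-t curve.
0–5 s: 5 × 5 = 25 m
5–11 s: -2 × 6 = -12 m
11–14 s: -10 × 3 = -30 m
14–17 s: 12 × 3 = 36 m
Net displacement = 19 m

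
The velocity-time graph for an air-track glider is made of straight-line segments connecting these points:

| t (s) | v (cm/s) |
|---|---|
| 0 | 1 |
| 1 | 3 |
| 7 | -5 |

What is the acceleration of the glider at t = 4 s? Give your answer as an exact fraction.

Acceleration is the slope of the v-t graph on 1–7 s: (-5 − 3)/(7 − 1) = -4/3 cm/s².

-4/3 cm/s²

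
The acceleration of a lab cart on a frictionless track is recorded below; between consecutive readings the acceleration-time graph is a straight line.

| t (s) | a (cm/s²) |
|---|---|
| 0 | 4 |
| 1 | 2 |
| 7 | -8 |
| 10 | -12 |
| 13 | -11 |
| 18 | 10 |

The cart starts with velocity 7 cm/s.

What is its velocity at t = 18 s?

Δv equals the area under the a-t graph; then v = v₀ + Δv.
0–1 s: ½(4 + 2)(1) = 3 cm/s
1–7 s: ½(2 + -8)(6) = -18 cm/s
7–10 s: ½(-8 + -12)(3) = -30 cm/s
10–13 s: ½(-12 + -11)(3) = -34.5 cm/s
13–18 s: ½(-11 + 10)(5) = -2.5 cm/s
Δv = -82 cm/s, so v(18) = 7 + (-82) = -75 cm/s.

-75 cm/s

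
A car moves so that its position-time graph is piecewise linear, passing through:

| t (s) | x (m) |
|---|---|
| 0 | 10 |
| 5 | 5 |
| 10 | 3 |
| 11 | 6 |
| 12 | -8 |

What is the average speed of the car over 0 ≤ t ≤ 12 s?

Average speed = (total path length)/(elapsed time); on a piecewise-linear x-t graph the path length is Σ|Δx|.
0–5 s: |Δx| = |5 − 10| = 5 m
5–10 s: |Δx| = |3 − 5| = 2 m
10–11 s: |Δx| = |6 − 3| = 3 m
11–12 s: |Δx| = |-8 − 6| = 14 m
Total path = 24 m; average speed = 24/12 = 2 m/s.

2 m/s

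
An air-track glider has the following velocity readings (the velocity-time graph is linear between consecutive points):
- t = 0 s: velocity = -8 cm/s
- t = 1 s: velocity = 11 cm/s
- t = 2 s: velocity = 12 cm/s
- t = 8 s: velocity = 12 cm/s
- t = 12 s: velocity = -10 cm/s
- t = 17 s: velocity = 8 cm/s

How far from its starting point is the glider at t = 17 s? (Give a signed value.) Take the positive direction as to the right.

Displacement is the signed area under the v-t curve.
0–1 s: ½(-8 + 11)(1) = 1.5 cm
1–2 s: ½(11 + 12)(1) = 11.5 cm
2–8 s: 12 × 6 = 72 cm
8–12 s: ½(12 + -10)(4) = 4 cm
12–17 s: ½(-10 + 8)(5) = -5 cm
Net displacement = 84 cm

84 cm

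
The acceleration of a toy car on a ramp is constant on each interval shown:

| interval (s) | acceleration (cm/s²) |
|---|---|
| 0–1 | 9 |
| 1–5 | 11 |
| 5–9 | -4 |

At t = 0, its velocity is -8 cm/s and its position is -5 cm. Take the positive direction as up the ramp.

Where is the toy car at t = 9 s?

On each constant-a segment, Δv = aΔt and Δx = v₀Δt + ½aΔt²; chain segment to segment.
0–1 s: v starts -8 cm/s; Δx = -8·1 + ½·9·1² = -3.5 cm; v ends 1 cm/s.
1–5 s: v starts 1 cm/s; Δx = 1·4 + ½·11·4² = 92 cm; v ends 45 cm/s.
5–9 s: v starts 45 cm/s; Δx = 45·4 + ½·-4·4² = 148 cm; v ends 29 cm/s.
x(9) = -5 + Σ Δx = 231.5 cm.

231.5 cm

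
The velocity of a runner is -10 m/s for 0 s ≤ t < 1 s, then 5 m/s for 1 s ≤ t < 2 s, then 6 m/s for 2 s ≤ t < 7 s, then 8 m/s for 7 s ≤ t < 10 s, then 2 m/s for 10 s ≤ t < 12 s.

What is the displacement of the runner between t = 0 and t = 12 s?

53 m

Net displacement equals the area under the velocity-time graph (areas below the axis count negative).
0–1 s: -10 × 1 = -10 m
1–2 s: 5 × 1 = 5 m
2–7 s: 6 × 5 = 30 m
7–10 s: 8 × 3 = 24 m
10–12 s: 2 × 2 = 4 m
Net displacement = 53 m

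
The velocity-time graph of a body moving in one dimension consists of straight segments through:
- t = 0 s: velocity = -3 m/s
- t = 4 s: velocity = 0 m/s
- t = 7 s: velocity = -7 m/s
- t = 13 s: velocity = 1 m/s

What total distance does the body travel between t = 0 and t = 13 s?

Total distance travelled is ∫|v| dt — sum the magnitudes of each area piece.
0–4 s: |½(-3 + 0)(4)| = 6 m
4–7 s: |½(0 + -7)(3)| = 10.5 m
7–13 s: v = 0 at t = 12.25 s; triangle areas 18.375 + 0.375 = 18.75 m
Total distance = 35.25 m

35.25 m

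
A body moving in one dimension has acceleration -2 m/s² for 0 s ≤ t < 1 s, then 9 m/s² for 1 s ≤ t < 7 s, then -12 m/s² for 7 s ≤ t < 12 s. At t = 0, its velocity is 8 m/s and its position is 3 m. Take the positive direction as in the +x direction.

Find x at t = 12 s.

On each constant-a segment, Δv = aΔt and Δx = v₀Δt + ½aΔt²; chain segment to segment.
0–1 s: v starts 8 m/s; Δx = 8·1 + ½·-2·1² = 7 m; v ends 6 m/s.
1–7 s: v starts 6 m/s; Δx = 6·6 + ½·9·6² = 198 m; v ends 60 m/s.
7–12 s: v starts 60 m/s; Δx = 60·5 + ½·-12·5² = 150 m; v ends 0 m/s.
x(12) = 3 + Σ Δx = 358 m.

358 m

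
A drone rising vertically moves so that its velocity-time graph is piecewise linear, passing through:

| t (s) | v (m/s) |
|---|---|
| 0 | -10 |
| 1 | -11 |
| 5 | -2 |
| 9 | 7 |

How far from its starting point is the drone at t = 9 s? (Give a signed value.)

Net displacement equals the area under the velocity-time graph (areas below the axis count negative).
0–1 s: ½(-10 + -11)(1) = -10.5 m
1–5 s: ½(-11 + -2)(4) = -26 m
5–9 s: ½(-2 + 7)(4) = 10 m
Net displacement = -26.5 m

-26.5 m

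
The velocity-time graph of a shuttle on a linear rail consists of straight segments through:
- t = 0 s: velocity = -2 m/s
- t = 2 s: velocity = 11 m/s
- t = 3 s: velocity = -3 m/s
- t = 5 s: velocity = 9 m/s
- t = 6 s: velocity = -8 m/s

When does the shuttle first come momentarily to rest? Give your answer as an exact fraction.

v changes sign on 0–2 s (from -2 to 11); the graph is linear there, so v = 0 at t = 0 + (2)·(2 − 0)/(11 − -2) = 4/13 s.

t = 4/13 s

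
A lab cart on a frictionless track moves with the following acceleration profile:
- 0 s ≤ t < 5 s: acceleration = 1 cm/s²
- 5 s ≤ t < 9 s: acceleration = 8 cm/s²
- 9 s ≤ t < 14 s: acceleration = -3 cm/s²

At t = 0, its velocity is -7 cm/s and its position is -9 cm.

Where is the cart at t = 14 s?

137 cm

On each constant-a segment, Δv = aΔt and Δx = v₀Δt + ½aΔt²; chain segment to segment.
0–5 s: v starts -7 cm/s; Δx = -7·5 + ½·1·5² = -22.5 cm; v ends -2 cm/s.
5–9 s: v starts -2 cm/s; Δx = -2·4 + ½·8·4² = 56 cm; v ends 30 cm/s.
9–14 s: v starts 30 cm/s; Δx = 30·5 + ½·-3·5² = 112.5 cm; v ends 15 cm/s.
x(14) = -9 + Σ Δx = 137 cm.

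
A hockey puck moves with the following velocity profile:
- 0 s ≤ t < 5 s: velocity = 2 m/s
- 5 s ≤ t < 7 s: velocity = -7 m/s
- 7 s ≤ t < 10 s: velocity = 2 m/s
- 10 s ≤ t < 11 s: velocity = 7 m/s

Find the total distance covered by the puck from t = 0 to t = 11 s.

Distance (not displacement) is the total path length: add the absolute areas under v-t.
0–5 s: |2| × 5 = 10 m
5–7 s: |-7| × 2 = 14 m
7–10 s: |2| × 3 = 6 m
10–11 s: |7| × 1 = 7 m
Total distance = 37 m

37 m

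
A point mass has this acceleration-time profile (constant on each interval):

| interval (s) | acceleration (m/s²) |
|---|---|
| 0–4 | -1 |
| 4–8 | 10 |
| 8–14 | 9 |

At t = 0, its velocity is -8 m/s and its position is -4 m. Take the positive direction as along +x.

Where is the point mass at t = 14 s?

On each constant-a segment, Δv = aΔt and Δx = v₀Δt + ½aΔt²; chain segment to segment.
0–4 s: v starts -8 m/s; Δx = -8·4 + ½·-1·4² = -40 m; v ends -12 m/s.
4–8 s: v starts -12 m/s; Δx = -12·4 + ½·10·4² = 32 m; v ends 28 m/s.
8–14 s: v starts 28 m/s; Δx = 28·6 + ½·9·6² = 330 m; v ends 82 m/s.
x(14) = -4 + Σ Δx = 318 m.

318 m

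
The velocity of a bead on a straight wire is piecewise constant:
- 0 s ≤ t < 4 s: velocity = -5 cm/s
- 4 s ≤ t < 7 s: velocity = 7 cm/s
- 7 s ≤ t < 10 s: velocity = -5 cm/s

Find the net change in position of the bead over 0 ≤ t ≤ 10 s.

Net displacement equals the area under the velocity-time graph (areas below the axis count negative).
0–4 s: -5 × 4 = -20 cm
4–7 s: 7 × 3 = 21 cm
7–10 s: -5 × 3 = -15 cm
Net displacement = -14 cm

-14 cm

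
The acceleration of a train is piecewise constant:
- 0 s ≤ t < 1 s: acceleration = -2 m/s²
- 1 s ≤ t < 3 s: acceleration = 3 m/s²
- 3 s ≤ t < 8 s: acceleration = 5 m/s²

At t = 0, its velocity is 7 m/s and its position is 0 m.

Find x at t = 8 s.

On each constant-a segment, Δv = aΔt and Δx = v₀Δt + ½aΔt²; chain segment to segment.
0–1 s: v starts 7 m/s; Δx = 7·1 + ½·-2·1² = 6 m; v ends 5 m/s.
1–3 s: v starts 5 m/s; Δx = 5·2 + ½·3·2² = 16 m; v ends 11 m/s.
3–8 s: v starts 11 m/s; Δx = 11·5 + ½·5·5² = 117.5 m; v ends 36 m/s.
x(8) = 0 + Σ Δx = 139.5 m.

139.5 m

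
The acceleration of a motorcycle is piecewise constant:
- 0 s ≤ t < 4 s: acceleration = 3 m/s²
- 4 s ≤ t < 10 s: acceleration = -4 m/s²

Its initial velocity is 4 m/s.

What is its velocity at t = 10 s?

-8 m/s

Δv equals the area under the a-t graph; then v = v₀ + Δv.
0–4 s: 3 × 4 = 12 m/s
4–10 s: -4 × 6 = -24 m/s
Δv = -12 m/s, so v(10) = 4 + (-12) = -8 m/s.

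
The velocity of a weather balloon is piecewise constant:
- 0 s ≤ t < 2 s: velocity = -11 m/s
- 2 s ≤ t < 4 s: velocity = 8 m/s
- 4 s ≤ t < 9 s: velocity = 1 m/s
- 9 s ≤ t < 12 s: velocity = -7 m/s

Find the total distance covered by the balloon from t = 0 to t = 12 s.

Distance (not displacement) is the total path length: add the absolute areas under v-t.
0–2 s: |-11| × 2 = 22 m
2–4 s: |8| × 2 = 16 m
4–9 s: |1| × 5 = 5 m
9–12 s: |-7| × 3 = 21 m
Total distance = 64 m

64 m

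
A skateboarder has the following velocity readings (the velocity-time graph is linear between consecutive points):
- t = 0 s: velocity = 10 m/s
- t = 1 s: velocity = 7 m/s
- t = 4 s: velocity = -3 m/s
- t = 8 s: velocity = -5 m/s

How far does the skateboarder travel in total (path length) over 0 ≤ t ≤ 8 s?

Total distance travelled is ∫|v| dt — sum the magnitudes of each area piece.
0–1 s: |½(10 + 7)(1)| = 8.5 m
1–4 s: v = 0 at t = 3.1 s; triangle areas 7.35 + 1.35 = 8.7 m
4–8 s: |½(-3 + -5)(4)| = 16 m
Total distance = 33.2 m

33.2 m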